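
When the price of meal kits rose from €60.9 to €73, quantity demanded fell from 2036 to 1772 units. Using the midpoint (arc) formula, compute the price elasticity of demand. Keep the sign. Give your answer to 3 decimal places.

-0.767

ΔQ = 1772 − 2036 = -264; ΔP = 73 − 60.9 = 12.1.
Midpoints: P̄ = 66.95, Q̄ = 1904.0.
ε = (ΔQ/ΔP)(P̄/Q̄) = (-264/12.1)(66.95/1904.0).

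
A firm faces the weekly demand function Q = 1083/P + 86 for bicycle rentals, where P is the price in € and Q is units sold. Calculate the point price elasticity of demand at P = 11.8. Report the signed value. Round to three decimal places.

-0.516

At P = 11.8, Q = 177.780.
dQ/dP = −1083/P² = -7.778.
ε = (dQ/dP)(P/Q) = (-7.778)(11.8/177.780).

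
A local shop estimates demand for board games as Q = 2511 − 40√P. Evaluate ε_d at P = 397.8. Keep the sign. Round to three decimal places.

-0.233

At P = 397.8, Q = 1713.203.
dQ/dP = −40/(2√P) = -1.003.
ε = (dQ/dP)(P/Q) = (-1.003)(397.8/1713.203).
|ε| < 1, so demand is inelastic at this price.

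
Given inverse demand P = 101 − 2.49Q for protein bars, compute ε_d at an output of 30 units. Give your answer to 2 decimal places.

-0.35

At Q = 30, P = 101 − 2.49(30) = 26.30.
dP/dQ = −2.49, so dQ/dP = 1/(−2.49) = -0.402.
ε = (dQ/dP)(P/Q) = (-0.402)(26.30/30).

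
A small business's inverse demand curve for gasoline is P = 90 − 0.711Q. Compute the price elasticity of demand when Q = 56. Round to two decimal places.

-1.26

At Q = 56, P = 90 − 0.711(56) = 50.18.
dP/dQ = −0.711, so dQ/dP = 1/(−0.711) = -1.406.
ε = (dQ/dP)(P/Q) = (-1.406)(50.18/56).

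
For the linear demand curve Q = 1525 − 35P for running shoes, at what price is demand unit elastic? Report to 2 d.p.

For linear demand Q = a − bP, ε = −bP/(a − bP). |ε| = 1 when bP = a − bP, i.e. P = a/(2b).
P = 1525/(2·35) = 1525/70 = 21.7857.

21.79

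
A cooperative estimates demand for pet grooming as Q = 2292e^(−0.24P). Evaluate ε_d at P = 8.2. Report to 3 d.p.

-1.968

At P = 8.2, Q = 320.275.
dQ/dP = −0.24·2292e^(−0.24P) = −0.24Q = -76.866.
ε = (dQ/dP)(P/Q) = (-76.866)(8.2/320.275).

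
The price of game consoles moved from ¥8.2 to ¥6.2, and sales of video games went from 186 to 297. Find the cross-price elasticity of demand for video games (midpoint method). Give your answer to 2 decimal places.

ΔQ_x = 297 − 186 = 111; ΔP_y = 6.2 − 8.2 = -2.0.
Midpoints: P̄_y = 7.20, Q̄_x = 241.5.
ε_xy = (ΔQ_x/ΔP_y)(P̄_y/Q̄_x) = (111/-2.0)(7.20/241.5).

-1.65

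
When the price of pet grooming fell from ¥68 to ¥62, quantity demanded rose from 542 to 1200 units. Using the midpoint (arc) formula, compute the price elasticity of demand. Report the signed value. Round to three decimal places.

ΔQ = 1200 − 542 = 658; ΔP = 62 − 68 = -6.
Midpoints: P̄ = 65.00, Q̄ = 871.0.
ε = (ΔQ/ΔP)(P̄/Q̄) = (658/-6)(65.00/871.0).

-8.184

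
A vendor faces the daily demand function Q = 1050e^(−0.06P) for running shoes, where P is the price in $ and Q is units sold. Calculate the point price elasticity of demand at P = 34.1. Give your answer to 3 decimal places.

At P = 34.1, Q = 135.713.
dQ/dP = −0.06·1050e^(−0.06P) = −0.06Q = -8.143.
ε = (dQ/dP)(P/Q) = (-8.143)(34.1/135.713).
|ε| > 1, so demand is elastic at this price.

-2.046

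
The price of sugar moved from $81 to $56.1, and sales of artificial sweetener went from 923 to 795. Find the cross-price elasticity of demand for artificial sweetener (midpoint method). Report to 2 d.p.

0.41

ΔQ_x = 795 − 923 = -128; ΔP_y = 56.1 − 81 = -24.9.
Midpoints: P̄_y = 68.55, Q̄_x = 859.0.
ε_xy = (ΔQ_x/ΔP_y)(P̄_y/Q̄_x) = (-128/-24.9)(68.55/859.0).
ε_xy > 0, so the goods are substitutes.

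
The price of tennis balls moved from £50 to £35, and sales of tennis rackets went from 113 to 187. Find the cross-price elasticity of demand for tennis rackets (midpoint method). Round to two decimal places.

-1.40

ΔQ_x = 187 − 113 = 74; ΔP_y = 35 − 50 = -15.
Midpoints: P̄_y = 42.50, Q̄_x = 150.0.
ε_xy = (ΔQ_x/ΔP_y)(P̄_y/Q̄_x) = (74/-15)(42.50/150.0).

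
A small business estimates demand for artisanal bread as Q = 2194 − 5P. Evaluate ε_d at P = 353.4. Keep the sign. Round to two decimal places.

At P = 353.4, Q = 427.
dQ/dP = −5.
ε = (dQ/dP)(P/Q) = (-5)(353.4/427).

-4.14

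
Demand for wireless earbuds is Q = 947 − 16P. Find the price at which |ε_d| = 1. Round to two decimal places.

For linear demand Q = a − bP, ε = −bP/(a − bP). |ε| = 1 when bP = a − bP, i.e. P = a/(2b).
P = 947/(2·16) = 947/32 = 29.5938.

29.59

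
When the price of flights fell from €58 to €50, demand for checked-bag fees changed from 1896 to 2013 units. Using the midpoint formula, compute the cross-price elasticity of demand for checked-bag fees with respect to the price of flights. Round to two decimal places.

-0.40

ΔQ_x = 2013 − 1896 = 117; ΔP_y = 50 − 58 = -8.
Midpoints: P̄_y = 54.00, Q̄_x = 1954.5.
ε_xy = (ΔQ_x/ΔP_y)(P̄_y/Q̄_x) = (117/-8)(54.00/1954.5).
ε_xy < 0, so the goods are complements.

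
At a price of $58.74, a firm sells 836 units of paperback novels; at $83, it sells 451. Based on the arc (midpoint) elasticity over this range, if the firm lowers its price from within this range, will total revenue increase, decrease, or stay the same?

Arc ε = (-385/24.26)(70.87/643.5) ≈ -1.748.
|ε| = 1.75 > 1, so demand is elastic. A price cut therefore raises total revenue.

increase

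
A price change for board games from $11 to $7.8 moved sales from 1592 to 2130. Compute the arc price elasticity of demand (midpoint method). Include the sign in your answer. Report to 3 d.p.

-0.849

ΔQ = 2130 − 1592 = 538; ΔP = 7.8 − 11 = -3.2.
Midpoints: P̄ = 9.40, Q̄ = 1861.0.
ε = (ΔQ/ΔP)(P̄/Q̄) = (538/-3.2)(9.40/1861.0).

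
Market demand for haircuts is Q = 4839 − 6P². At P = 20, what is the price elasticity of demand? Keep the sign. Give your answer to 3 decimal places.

At P = 20, Q = 2439.
dQ/dP = −12P = -240.
ε = (dQ/dP)(P/Q) = (-240)(20/2439).

-1.968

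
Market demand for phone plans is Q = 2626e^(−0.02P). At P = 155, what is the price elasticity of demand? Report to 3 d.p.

At P = 155, Q = 118.299.
dQ/dP = −0.02·2626e^(−0.02P) = −0.02Q = -2.366.
ε = (dQ/dP)(P/Q) = (-2.366)(155/118.299).
|ε| > 1, so demand is elastic at this price.

-3.100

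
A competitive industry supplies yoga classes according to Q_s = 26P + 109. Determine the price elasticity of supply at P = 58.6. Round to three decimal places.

At P = 58.6, Q_s = 1632.60.
dQ_s/dP = 26.
ε_s = (dQ_s/dP)(P/Q_s) = (26)(58.6/1632.60).

0.933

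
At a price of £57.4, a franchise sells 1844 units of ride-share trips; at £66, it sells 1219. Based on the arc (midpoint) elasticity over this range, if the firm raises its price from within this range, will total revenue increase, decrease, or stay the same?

decrease

Arc ε = (-625/8.6)(61.70/1531.5) ≈ -2.928.
|ε| = 2.93 > 1, so demand is elastic. A price rise therefore reduces total revenue.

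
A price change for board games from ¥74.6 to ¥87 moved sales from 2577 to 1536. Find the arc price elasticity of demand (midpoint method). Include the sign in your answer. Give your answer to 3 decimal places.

ΔQ = 1536 − 2577 = -1041; ΔP = 87 − 74.6 = 12.4.
Midpoints: P̄ = 80.80, Q̄ = 2056.5.
ε = (ΔQ/ΔP)(P̄/Q̄) = (-1041/12.4)(80.80/2056.5).

-3.298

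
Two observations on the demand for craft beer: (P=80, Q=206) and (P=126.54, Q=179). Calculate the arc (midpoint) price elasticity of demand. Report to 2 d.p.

-0.31

ΔQ = 179 − 206 = -27; ΔP = 126.54 − 80 = 46.54.
Midpoints: P̄ = 103.27, Q̄ = 192.5.
ε = (ΔQ/ΔP)(P̄/Q̄) = (-27/46.54)(103.27/192.5).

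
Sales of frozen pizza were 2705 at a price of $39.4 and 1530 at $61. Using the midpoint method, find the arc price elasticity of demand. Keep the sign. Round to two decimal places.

ΔQ = 1530 − 2705 = -1175; ΔP = 61 − 39.4 = 21.6.
Midpoints: P̄ = 50.20, Q̄ = 2117.5.
ε = (ΔQ/ΔP)(P̄/Q̄) = (-1175/21.6)(50.20/2117.5).

-1.29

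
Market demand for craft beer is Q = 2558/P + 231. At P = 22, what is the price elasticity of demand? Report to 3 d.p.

-0.335

At P = 22, Q = 347.273.
dQ/dP = −2558/P² = -5.285.
ε = (dQ/dP)(P/Q) = (-5.285)(22/347.273).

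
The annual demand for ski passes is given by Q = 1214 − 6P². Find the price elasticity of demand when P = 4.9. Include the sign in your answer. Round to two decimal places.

At P = 4.9, Q = 1069.940.
dQ/dP = −12P = -58.800.
ε = (dQ/dP)(P/Q) = (-58.800)(4.9/1069.940).
|ε| < 1, so demand is inelastic at this price.

-0.27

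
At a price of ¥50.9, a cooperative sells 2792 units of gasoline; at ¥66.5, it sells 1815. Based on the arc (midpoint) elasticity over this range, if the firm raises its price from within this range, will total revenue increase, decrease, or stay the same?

Arc ε = (-977/15.6)(58.70/2303.5) ≈ -1.596.
|ε| = 1.60 > 1, so demand is elastic. A price rise therefore reduces total revenue.

decrease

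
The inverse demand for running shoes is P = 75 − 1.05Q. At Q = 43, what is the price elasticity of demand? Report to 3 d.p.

-0.661

At Q = 43, P = 75 − 1.05(43) = 29.85.
dP/dQ = −1.05, so dQ/dP = 1/(−1.05) = -0.952.
ε = (dQ/dP)(P/Q) = (-0.952)(29.85/43).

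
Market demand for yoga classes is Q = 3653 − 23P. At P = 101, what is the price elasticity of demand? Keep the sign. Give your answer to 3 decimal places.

At P = 101, Q = 1330.
dQ/dP = −23.
ε = (dQ/dP)(P/Q) = (-23)(101/1330).
|ε| > 1, so demand is elastic at this price.

-1.747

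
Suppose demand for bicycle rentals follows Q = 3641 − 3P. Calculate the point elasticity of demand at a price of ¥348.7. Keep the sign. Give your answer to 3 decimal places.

At P = 348.7, Q = 2594.900.
dQ/dP = −3.
ε = (dQ/dP)(P/Q) = (-3)(348.7/2594.900).

-0.403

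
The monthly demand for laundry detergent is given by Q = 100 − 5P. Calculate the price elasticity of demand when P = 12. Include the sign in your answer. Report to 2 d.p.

At P = 12, Q = 40.
dQ/dP = −5.
ε = (dQ/dP)(P/Q) = (-5)(12/40).

-1.50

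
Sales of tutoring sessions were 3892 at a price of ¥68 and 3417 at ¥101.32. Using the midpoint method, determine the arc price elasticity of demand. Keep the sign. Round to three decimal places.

ΔQ = 3417 − 3892 = -475; ΔP = 101.32 − 68 = 33.32.
Midpoints: P̄ = 84.66, Q̄ = 3654.5.
ε = (ΔQ/ΔP)(P̄/Q̄) = (-475/33.32)(84.66/3654.5).

-0.330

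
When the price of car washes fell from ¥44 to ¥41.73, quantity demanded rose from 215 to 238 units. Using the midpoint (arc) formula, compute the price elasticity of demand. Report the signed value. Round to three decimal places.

-1.918

ΔQ = 238 − 215 = 23; ΔP = 41.73 − 44 = -2.27.
Midpoints: P̄ = 42.86, Q̄ = 226.5.
ε = (ΔQ/ΔP)(P̄/Q̄) = (23/-2.27)(42.86/226.5).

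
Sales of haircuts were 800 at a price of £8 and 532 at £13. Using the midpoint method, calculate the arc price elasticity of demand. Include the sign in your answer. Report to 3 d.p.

ΔQ = 532 − 800 = -268; ΔP = 13 − 8 = 5.
Midpoints: P̄ = 10.50, Q̄ = 666.0.
ε = (ΔQ/ΔP)(P̄/Q̄) = (-268/5)(10.50/666.0).

-0.845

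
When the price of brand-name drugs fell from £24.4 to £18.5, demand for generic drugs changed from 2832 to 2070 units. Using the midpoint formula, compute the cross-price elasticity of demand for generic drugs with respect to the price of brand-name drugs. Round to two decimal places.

ΔQ_x = 2070 − 2832 = -762; ΔP_y = 18.5 − 24.4 = -5.9.
Midpoints: P̄_y = 21.45, Q̄_x = 2451.0.
ε_xy = (ΔQ_x/ΔP_y)(P̄_y/Q̄_x) = (-762/-5.9)(21.45/2451.0).

1.13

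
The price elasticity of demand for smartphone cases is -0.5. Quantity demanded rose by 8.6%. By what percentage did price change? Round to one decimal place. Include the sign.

-17.2%

%ΔP ≈ %ΔQ / ε = (8.6%)/(-0.5) = -17.20%.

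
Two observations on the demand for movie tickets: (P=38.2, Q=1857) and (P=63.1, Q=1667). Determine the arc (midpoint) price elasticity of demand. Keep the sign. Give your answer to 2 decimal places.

-0.22

ΔQ = 1667 − 1857 = -190; ΔP = 63.1 − 38.2 = 24.9.
Midpoints: P̄ = 50.65, Q̄ = 1762.0.
ε = (ΔQ/ΔP)(P̄/Q̄) = (-190/24.9)(50.65/1762.0).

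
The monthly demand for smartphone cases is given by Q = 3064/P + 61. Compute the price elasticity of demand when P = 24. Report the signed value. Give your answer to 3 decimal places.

At P = 24, Q = 188.667.
dQ/dP = −3064/P² = -5.319.
ε = (dQ/dP)(P/Q) = (-5.319)(24/188.667).

-0.677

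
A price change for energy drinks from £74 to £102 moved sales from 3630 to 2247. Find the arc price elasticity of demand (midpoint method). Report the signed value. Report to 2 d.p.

-1.48

ΔQ = 2247 − 3630 = -1383; ΔP = 102 − 74 = 28.
Midpoints: P̄ = 88.00, Q̄ = 2938.5.
ε = (ΔQ/ΔP)(P̄/Q̄) = (-1383/28)(88.00/2938.5).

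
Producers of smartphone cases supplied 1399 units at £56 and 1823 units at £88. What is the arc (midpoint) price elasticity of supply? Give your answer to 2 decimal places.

ΔQ = 1823 − 1399 = 424; ΔP = 88 − 56 = 32.
Midpoints: P̄ = 72.00, Q̄ = 1611.0.
ε_s = (ΔQ/ΔP)(P̄/Q̄) = (424/32)(72.00/1611.0).

0.59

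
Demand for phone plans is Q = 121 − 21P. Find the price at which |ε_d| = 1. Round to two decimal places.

2.88

For linear demand Q = a − bP, ε = −bP/(a − bP). |ε| = 1 when bP = a − bP, i.e. P = a/(2b).
P = 121/(2·21) = 121/42 = 2.8810.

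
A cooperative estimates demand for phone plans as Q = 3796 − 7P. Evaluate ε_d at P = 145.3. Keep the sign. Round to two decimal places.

-0.37

At P = 145.3, Q = 2778.900.
dQ/dP = −7.
ε = (dQ/dP)(P/Q) = (-7)(145.3/2778.900).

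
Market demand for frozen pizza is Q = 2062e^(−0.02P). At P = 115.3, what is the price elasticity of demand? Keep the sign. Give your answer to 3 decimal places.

-2.306

At P = 115.3, Q = 205.497.
dQ/dP = −0.02·2062e^(−0.02P) = −0.02Q = -4.110.
ε = (dQ/dP)(P/Q) = (-4.110)(115.3/205.497).
|ε| > 1, so demand is elastic at this price.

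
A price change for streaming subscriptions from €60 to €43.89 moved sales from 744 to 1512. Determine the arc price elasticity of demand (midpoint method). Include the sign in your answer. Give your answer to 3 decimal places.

ΔQ = 1512 − 744 = 768; ΔP = 43.89 − 60 = -16.11.
Midpoints: P̄ = 51.95, Q̄ = 1128.0.
ε = (ΔQ/ΔP)(P̄/Q̄) = (768/-16.11)(51.95/1128.0).

-2.195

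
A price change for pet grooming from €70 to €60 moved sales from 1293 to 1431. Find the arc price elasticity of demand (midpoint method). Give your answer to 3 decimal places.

ΔQ = 1431 − 1293 = 138; ΔP = 60 − 70 = -10.
Midpoints: P̄ = 65.00, Q̄ = 1362.0.
ε = (ΔQ/ΔP)(P̄/Q̄) = (138/-10)(65.00/1362.0).

-0.659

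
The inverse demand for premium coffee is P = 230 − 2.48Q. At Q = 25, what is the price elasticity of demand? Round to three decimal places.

At Q = 25, P = 230 − 2.48(25) = 168.00.
dP/dQ = −2.48, so dQ/dP = 1/(−2.48) = -0.403.
ε = (dQ/dP)(P/Q) = (-0.403)(168.00/25).

-2.710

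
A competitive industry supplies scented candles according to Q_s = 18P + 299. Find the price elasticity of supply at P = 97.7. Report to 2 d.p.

At P = 97.7, Q_s = 2057.60.
dQ_s/dP = 18.
ε_s = (dQ_s/dP)(P/Q_s) = (18)(97.7/2057.60).

0.85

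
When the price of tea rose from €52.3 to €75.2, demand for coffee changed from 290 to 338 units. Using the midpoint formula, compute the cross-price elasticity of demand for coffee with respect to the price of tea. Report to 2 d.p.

0.43

ΔQ_x = 338 − 290 = 48; ΔP_y = 75.2 − 52.3 = 22.9.
Midpoints: P̄_y = 63.75, Q̄_x = 314.0.
ε_xy = (ΔQ_x/ΔP_y)(P̄_y/Q̄_x) = (48/22.9)(63.75/314.0).
ε_xy > 0, so the goods are substitutes.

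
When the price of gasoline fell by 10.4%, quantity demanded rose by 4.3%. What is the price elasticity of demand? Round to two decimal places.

ε = %ΔQ / %ΔP = (4.3)/(-10.4) = -0.413.

-0.41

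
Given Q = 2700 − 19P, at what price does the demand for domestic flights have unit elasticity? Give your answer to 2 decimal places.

71.05

For linear demand Q = a − bP, ε = −bP/(a − bP). |ε| = 1 when bP = a − bP, i.e. P = a/(2b).
P = 2700/(2·19) = 2700/38 = 71.0526.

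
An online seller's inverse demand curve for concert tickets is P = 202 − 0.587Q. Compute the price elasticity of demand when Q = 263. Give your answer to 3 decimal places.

At Q = 263, P = 202 − 0.587(263) = 47.62.
dP/dQ = −0.587, so dQ/dP = 1/(−0.587) = -1.704.
ε = (dQ/dP)(P/Q) = (-1.704)(47.62/263).

-0.308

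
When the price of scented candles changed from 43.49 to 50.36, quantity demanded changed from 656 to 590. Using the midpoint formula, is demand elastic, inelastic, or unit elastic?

Arc ε ≈ -0.724.
|ε| = 0.72 < 1.

inelastic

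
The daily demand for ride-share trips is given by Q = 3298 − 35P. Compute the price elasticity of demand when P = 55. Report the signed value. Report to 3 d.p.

At P = 55, Q = 1373.
dQ/dP = −35.
ε = (dQ/dP)(P/Q) = (-35)(55/1373).

-1.402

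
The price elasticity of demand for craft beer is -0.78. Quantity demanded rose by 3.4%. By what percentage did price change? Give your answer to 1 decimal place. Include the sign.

%ΔP ≈ %ΔQ / ε = (3.4%)/(-0.78) = -4.36%.

-4.4%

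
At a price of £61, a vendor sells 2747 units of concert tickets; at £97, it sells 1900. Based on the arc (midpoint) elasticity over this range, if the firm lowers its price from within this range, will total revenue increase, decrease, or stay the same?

decrease

Arc ε = (-847/36)(79.00/2323.5) ≈ -0.800.
|ε| = 0.80 < 1, so demand is inelastic. A price cut therefore reduces total revenue.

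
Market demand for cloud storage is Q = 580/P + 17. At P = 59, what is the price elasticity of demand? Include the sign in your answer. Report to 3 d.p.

At P = 59, Q = 26.831.
dQ/dP = −580/P² = -0.167.
ε = (dQ/dP)(P/Q) = (-0.167)(59/26.831).
|ε| < 1, so demand is inelastic at this price.

-0.366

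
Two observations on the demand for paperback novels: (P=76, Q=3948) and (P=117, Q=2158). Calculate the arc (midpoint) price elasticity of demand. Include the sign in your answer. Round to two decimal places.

-1.38

ΔQ = 2158 − 3948 = -1790; ΔP = 117 − 76 = 41.
Midpoints: P̄ = 96.50, Q̄ = 3053.0.
ε = (ΔQ/ΔP)(P̄/Q̄) = (-1790/41)(96.50/3053.0).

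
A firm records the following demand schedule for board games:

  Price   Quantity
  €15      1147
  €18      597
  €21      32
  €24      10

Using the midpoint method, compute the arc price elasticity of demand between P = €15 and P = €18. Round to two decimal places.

At P = 15, Q = 1147; at P = 18, Q = 597.
ΔQ = -550, ΔP = 3. Midpoints: P̄ = 16.50, Q̄ = 872.0.
ε = (ΔQ/ΔP)(P̄/Q̄) = (-550/3)(16.50/872.0).

-3.47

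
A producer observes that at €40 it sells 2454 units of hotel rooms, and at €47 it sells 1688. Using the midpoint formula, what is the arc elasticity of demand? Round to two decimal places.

-2.30

ΔQ = 1688 − 2454 = -766; ΔP = 47 − 40 = 7.
Midpoints: P̄ = 43.50, Q̄ = 2071.0.
ε = (ΔQ/ΔP)(P̄/Q̄) = (-766/7)(43.50/2071.0).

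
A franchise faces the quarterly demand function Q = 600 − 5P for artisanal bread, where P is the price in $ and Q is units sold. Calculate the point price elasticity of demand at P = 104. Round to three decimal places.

At P = 104, Q = 80.
dQ/dP = −5.
ε = (dQ/dP)(P/Q) = (-5)(104/80).
|ε| > 1, so demand is elastic at this price.

-6.500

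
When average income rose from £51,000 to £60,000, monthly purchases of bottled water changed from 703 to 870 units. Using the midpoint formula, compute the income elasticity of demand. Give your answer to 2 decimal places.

1.31

ΔQ = 167, ΔI = 9000. Midpoints: Ī = 55,500, Q̄ = 786.5.
ε_I = (ΔQ/ΔI)(Ī/Q̄) = (167/9000)(55500/786.5).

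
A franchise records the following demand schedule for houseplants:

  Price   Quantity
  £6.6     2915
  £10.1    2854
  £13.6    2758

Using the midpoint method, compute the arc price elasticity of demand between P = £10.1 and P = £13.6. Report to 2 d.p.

At P = 10.1, Q = 2854; at P = 13.6, Q = 2758.
ΔQ = -96, ΔP = 3.5. Midpoints: P̄ = 11.85, Q̄ = 2806.0.
ε = (ΔQ/ΔP)(P̄/Q̄) = (-96/3.5)(11.85/2806.0).

-0.12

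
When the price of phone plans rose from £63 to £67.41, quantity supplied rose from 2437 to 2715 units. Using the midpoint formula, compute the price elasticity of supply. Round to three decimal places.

1.596

ΔQ = 2715 − 2437 = 278; ΔP = 67.41 − 63 = 4.41.
Midpoints: P̄ = 65.20, Q̄ = 2576.0.
ε_s = (ΔQ/ΔP)(P̄/Q̄) = (278/4.41)(65.20/2576.0).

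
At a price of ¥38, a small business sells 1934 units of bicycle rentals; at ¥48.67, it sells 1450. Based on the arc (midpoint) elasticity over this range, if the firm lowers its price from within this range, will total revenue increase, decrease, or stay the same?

Arc ε = (-484/10.67)(43.34/1692.0) ≈ -1.162.
|ε| = 1.16 > 1, so demand is elastic. A price cut therefore raises total revenue.

increase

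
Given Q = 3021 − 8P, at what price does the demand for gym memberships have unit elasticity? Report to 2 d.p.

188.81

For linear demand Q = a − bP, ε = −bP/(a − bP). |ε| = 1 when bP = a − bP, i.e. P = a/(2b).
P = 3021/(2·8) = 3021/16 = 188.8125.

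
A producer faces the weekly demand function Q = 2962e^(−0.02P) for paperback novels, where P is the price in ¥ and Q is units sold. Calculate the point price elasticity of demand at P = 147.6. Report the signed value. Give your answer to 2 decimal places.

At P = 147.6, Q = 154.720.
dQ/dP = −0.02·2962e^(−0.02P) = −0.02Q = -3.094.
ε = (dQ/dP)(P/Q) = (-3.094)(147.6/154.720).
|ε| > 1, so demand is elastic at this price.

-2.95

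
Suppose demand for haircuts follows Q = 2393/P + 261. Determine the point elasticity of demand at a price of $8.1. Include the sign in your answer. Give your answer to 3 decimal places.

At P = 8.1, Q = 556.432.
dQ/dP = −2393/P² = -36.473.
ε = (dQ/dP)(P/Q) = (-36.473)(8.1/556.432).

-0.531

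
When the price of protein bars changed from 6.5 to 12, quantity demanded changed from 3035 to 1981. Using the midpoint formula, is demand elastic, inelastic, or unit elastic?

inelastic

Arc ε ≈ -0.707.
|ε| = 0.71 < 1.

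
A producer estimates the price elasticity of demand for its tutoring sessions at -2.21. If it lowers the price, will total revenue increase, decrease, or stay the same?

|ε| = 2.21 > 1, so demand is elastic. A price cut therefore raises total revenue.

increase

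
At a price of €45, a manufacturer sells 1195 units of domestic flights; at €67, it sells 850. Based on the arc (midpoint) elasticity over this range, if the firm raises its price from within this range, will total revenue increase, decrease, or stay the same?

Arc ε = (-345/22)(56.00/1022.5) ≈ -0.859.
|ε| = 0.86 < 1, so demand is inelastic. A price rise therefore raises total revenue.

increase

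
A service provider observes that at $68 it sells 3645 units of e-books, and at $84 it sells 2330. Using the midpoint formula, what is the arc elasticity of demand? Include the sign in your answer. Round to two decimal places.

ΔQ = 2330 − 3645 = -1315; ΔP = 84 − 68 = 16.
Midpoints: P̄ = 76.00, Q̄ = 2987.5.
ε = (ΔQ/ΔP)(P̄/Q̄) = (-1315/16)(76.00/2987.5).

-2.09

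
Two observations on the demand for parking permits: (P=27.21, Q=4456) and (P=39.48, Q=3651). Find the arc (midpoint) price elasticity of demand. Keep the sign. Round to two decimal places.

-0.54

ΔQ = 3651 − 4456 = -805; ΔP = 39.48 − 27.21 = 12.27.
Midpoints: P̄ = 33.34, Q̄ = 4053.5.
ε = (ΔQ/ΔP)(P̄/Q̄) = (-805/12.27)(33.34/4053.5).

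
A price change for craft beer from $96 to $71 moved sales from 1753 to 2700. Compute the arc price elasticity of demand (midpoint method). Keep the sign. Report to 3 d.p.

-1.421

ΔQ = 2700 − 1753 = 947; ΔP = 71 − 96 = -25.
Midpoints: P̄ = 83.50, Q̄ = 2226.5.
ε = (ΔQ/ΔP)(P̄/Q̄) = (947/-25)(83.50/2226.5).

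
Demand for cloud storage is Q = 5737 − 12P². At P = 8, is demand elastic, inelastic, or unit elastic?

inelastic

Q = 4969, dQ/dP = -192.
ε = (dQ/dP)(P/Q) ≈ -0.309.
|ε| = 0.31 < 1.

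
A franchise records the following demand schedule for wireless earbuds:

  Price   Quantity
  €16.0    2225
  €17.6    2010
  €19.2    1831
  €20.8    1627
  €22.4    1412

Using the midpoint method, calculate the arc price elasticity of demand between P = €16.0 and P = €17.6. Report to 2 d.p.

-1.07

At P = 16.0, Q = 2225; at P = 17.6, Q = 2010.
ΔQ = -215, ΔP = 1.6. Midpoints: P̄ = 16.80, Q̄ = 2117.5.
ε = (ΔQ/ΔP)(P̄/Q̄) = (-215/1.6)(16.80/2117.5).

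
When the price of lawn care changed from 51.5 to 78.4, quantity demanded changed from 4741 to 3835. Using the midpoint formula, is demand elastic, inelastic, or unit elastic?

inelastic

Arc ε ≈ -0.510.
|ε| = 0.51 < 1.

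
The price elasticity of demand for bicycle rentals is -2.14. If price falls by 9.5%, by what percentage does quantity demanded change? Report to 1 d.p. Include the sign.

20.3%

%ΔQ ≈ ε × %ΔP = (-2.14)(-9.5%) = 20.33%.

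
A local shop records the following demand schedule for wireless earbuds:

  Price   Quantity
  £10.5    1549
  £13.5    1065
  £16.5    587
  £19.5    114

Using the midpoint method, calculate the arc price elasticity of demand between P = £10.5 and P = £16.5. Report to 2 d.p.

-2.03

At P = 10.5, Q = 1549; at P = 16.5, Q = 587.
ΔQ = -962, ΔP = 6.0. Midpoints: P̄ = 13.50, Q̄ = 1068.0.
ε = (ΔQ/ΔP)(P̄/Q̄) = (-962/6.0)(13.50/1068.0).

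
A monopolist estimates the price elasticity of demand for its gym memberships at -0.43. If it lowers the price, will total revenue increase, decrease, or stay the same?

decrease

|ε| = 0.43 < 1, so demand is inelastic. A price cut therefore reduces total revenue.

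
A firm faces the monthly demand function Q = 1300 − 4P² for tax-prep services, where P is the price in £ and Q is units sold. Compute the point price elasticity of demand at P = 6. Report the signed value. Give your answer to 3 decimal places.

-0.249

At P = 6, Q = 1156.
dQ/dP = −8P = -48.
ε = (dQ/dP)(P/Q) = (-48)(6/1156).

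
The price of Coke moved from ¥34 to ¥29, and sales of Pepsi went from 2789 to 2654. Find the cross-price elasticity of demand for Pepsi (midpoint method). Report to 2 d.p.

0.31

ΔQ_x = 2654 − 2789 = -135; ΔP_y = 29 − 34 = -5.
Midpoints: P̄_y = 31.50, Q̄_x = 2721.5.
ε_xy = (ΔQ_x/ΔP_y)(P̄_y/Q̄_x) = (-135/-5)(31.50/2721.5).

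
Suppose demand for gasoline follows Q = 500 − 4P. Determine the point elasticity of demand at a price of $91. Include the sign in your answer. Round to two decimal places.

At P = 91, Q = 136.
dQ/dP = −4.
ε = (dQ/dP)(P/Q) = (-4)(91/136).

-2.68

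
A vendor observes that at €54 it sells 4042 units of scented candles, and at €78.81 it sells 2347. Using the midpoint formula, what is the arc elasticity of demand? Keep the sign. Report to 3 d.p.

-1.420

ΔQ = 2347 − 4042 = -1695; ΔP = 78.81 − 54 = 24.81.
Midpoints: P̄ = 66.41, Q̄ = 3194.5.
ε = (ΔQ/ΔP)(P̄/Q̄) = (-1695/24.81)(66.41/3194.5).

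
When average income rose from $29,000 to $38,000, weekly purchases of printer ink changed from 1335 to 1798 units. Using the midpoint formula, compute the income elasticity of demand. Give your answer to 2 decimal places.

1.10

ΔQ = 463, ΔI = 9000. Midpoints: Ī = 33,500, Q̄ = 1566.5.
ε_I = (ΔQ/ΔI)(Ī/Q̄) = (463/9000)(33500/1566.5).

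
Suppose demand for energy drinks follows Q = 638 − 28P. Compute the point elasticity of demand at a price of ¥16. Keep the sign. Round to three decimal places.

-2.358

At P = 16, Q = 190.
dQ/dP = −28.
ε = (dQ/dP)(P/Q) = (-28)(16/190).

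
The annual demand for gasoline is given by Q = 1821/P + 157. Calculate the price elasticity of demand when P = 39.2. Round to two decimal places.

At P = 39.2, Q = 203.454.
dQ/dP = −1821/P² = -1.185.
ε = (dQ/dP)(P/Q) = (-1.185)(39.2/203.454).

-0.23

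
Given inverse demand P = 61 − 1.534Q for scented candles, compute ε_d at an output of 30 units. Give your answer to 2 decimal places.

At Q = 30, P = 61 − 1.534(30) = 14.98.
dP/dQ = −1.534, so dQ/dP = 1/(−1.534) = -0.652.
ε = (dQ/dP)(P/Q) = (-0.652)(14.98/30).

-0.33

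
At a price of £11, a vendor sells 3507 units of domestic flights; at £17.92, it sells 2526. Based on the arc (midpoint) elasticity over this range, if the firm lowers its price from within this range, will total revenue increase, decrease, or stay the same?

Arc ε = (-981/6.92)(14.46/3016.5) ≈ -0.680.
|ε| = 0.68 < 1, so demand is inelastic. A price cut therefore reduces total revenue.

decrease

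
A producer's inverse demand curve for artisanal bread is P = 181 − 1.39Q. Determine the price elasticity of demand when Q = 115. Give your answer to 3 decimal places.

At Q = 115, P = 181 − 1.39(115) = 21.15.
dP/dQ = −1.39, so dQ/dP = 1/(−1.39) = -0.719.
ε = (dQ/dP)(P/Q) = (-0.719)(21.15/115).

-0.132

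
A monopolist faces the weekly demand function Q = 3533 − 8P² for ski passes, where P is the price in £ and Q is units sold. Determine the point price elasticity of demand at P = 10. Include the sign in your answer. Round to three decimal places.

At P = 10, Q = 2733.
dQ/dP = −16P = -160.
ε = (dQ/dP)(P/Q) = (-160)(10/2733).
|ε| < 1, so demand is inelastic at this price.

-0.585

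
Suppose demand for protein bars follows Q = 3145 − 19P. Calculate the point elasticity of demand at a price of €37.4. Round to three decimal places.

At P = 37.4, Q = 2434.400.
dQ/dP = −19.
ε = (dQ/dP)(P/Q) = (-19)(37.4/2434.400).
|ε| < 1, so demand is inelastic at this price.

-0.292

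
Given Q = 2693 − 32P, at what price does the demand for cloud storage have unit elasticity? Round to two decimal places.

For linear demand Q = a − bP, ε = −bP/(a − bP). |ε| = 1 when bP = a − bP, i.e. P = a/(2b).
P = 2693/(2·32) = 2693/64 = 42.0781.

42.08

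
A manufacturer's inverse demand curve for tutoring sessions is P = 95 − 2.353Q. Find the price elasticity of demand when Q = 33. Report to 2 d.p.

At Q = 33, P = 95 − 2.353(33) = 17.35.
dP/dQ = −2.353, so dQ/dP = 1/(−2.353) = -0.425.
ε = (dQ/dP)(P/Q) = (-0.425)(17.35/33).

-0.22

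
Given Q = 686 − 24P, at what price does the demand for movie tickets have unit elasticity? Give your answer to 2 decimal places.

14.29

For linear demand Q = a − bP, ε = −bP/(a − bP). |ε| = 1 when bP = a − bP, i.e. P = a/(2b).
P = 686/(2·24) = 686/48 = 14.2917.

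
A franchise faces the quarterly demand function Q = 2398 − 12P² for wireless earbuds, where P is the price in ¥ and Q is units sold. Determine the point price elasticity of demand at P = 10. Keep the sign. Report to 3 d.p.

-2.003

At P = 10, Q = 1198.
dQ/dP = −24P = -240.
ε = (dQ/dP)(P/Q) = (-240)(10/1198).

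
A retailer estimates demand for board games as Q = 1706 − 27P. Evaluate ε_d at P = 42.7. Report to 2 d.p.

-2.08

At P = 42.7, Q = 553.100.
dQ/dP = −27.
ε = (dQ/dP)(P/Q) = (-27)(42.7/553.100).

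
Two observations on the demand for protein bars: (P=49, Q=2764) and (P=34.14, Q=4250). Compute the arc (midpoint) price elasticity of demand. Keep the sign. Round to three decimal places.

-1.185

ΔQ = 4250 − 2764 = 1486; ΔP = 34.14 − 49 = -14.86.
Midpoints: P̄ = 41.57, Q̄ = 3507.0.
ε = (ΔQ/ΔP)(P̄/Q̄) = (1486/-14.86)(41.57/3507.0).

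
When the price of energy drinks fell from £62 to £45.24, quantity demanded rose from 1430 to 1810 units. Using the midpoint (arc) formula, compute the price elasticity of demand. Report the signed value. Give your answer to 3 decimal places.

-0.750

ΔQ = 1810 − 1430 = 380; ΔP = 45.24 − 62 = -16.76.
Midpoints: P̄ = 53.62, Q̄ = 1620.0.
ε = (ΔQ/ΔP)(P̄/Q̄) = (380/-16.76)(53.62/1620.0).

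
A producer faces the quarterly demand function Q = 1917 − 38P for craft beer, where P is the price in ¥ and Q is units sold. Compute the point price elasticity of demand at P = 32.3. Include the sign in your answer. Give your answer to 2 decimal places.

-1.78

At P = 32.3, Q = 689.600.
dQ/dP = −38.
ε = (dQ/dP)(P/Q) = (-38)(32.3/689.600).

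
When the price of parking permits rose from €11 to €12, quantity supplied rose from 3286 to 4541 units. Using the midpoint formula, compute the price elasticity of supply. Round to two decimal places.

3.69

ΔQ = 4541 − 3286 = 1255; ΔP = 12 − 11 = 1.
Midpoints: P̄ = 11.50, Q̄ = 3913.5.
ε_s = (ΔQ/ΔP)(P̄/Q̄) = (1255/1)(11.50/3913.5).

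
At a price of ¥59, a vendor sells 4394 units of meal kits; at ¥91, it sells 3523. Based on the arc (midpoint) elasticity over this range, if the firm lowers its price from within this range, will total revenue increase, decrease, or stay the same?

Arc ε = (-871/32)(75.00/3958.5) ≈ -0.516.
|ε| = 0.52 < 1, so demand is inelastic. A price cut therefore reduces total revenue.

decrease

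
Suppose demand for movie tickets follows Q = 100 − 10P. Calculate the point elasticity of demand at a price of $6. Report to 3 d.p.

At P = 6, Q = 40.
dQ/dP = −10.
ε = (dQ/dP)(P/Q) = (-10)(6/40).
|ε| > 1, so demand is elastic at this price.

-1.500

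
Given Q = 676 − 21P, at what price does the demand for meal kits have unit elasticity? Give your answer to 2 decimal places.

16.10

For linear demand Q = a − bP, ε = −bP/(a − bP). |ε| = 1 when bP = a − bP, i.e. P = a/(2b).
P = 676/(2·21) = 676/42 = 16.0952.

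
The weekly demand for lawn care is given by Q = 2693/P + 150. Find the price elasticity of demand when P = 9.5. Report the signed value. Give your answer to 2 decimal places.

At P = 9.5, Q = 433.474.
dQ/dP = −2693/P² = -29.839.
ε = (dQ/dP)(P/Q) = (-29.839)(9.5/433.474).
|ε| < 1, so demand is inelastic at this price.

-0.65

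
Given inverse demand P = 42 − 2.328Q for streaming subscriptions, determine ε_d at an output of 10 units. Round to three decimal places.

At Q = 10, P = 42 − 2.328(10) = 18.72.
dP/dQ = −2.328, so dQ/dP = 1/(−2.328) = -0.430.
ε = (dQ/dP)(P/Q) = (-0.430)(18.72/10).

-0.804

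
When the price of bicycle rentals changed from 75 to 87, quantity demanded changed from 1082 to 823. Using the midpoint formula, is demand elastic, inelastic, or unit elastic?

elastic

Arc ε ≈ -1.835.
|ε| = 1.84 > 1.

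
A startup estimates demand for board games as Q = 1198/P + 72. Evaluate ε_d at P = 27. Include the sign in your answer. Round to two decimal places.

At P = 27, Q = 116.370.
dQ/dP = −1198/P² = -1.643.
ε = (dQ/dP)(P/Q) = (-1.643)(27/116.370).
|ε| < 1, so demand is inelastic at this price.

-0.38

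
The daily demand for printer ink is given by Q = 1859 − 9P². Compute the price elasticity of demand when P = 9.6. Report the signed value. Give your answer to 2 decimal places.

-1.61

At P = 9.6, Q = 1029.560.
dQ/dP = −18P = -172.800.
ε = (dQ/dP)(P/Q) = (-172.800)(9.6/1029.560).
|ε| > 1, so demand is elastic at this price.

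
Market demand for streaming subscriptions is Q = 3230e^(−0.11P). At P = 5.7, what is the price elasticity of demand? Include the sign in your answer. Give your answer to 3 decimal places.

At P = 5.7, Q = 1725.440.
dQ/dP = −0.11·3230e^(−0.11P) = −0.11Q = -189.798.
ε = (dQ/dP)(P/Q) = (-189.798)(5.7/1725.440).
|ε| < 1, so demand is inelastic at this price.

-0.627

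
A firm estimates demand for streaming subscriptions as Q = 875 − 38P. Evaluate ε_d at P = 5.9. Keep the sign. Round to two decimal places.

-0.34

At P = 5.9, Q = 650.800.
dQ/dP = −38.
ε = (dQ/dP)(P/Q) = (-38)(5.9/650.800).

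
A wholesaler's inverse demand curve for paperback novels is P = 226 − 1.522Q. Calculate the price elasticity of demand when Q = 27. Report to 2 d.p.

-4.50

At Q = 27, P = 226 − 1.522(27) = 184.91.
dP/dQ = −1.522, so dQ/dP = 1/(−1.522) = -0.657.
ε = (dQ/dP)(P/Q) = (-0.657)(184.91/27).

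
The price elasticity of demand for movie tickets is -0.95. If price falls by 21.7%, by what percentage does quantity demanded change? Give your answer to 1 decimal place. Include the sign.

%ΔQ ≈ ε × %ΔP = (-0.95)(-21.7%) = 20.61%.

20.6%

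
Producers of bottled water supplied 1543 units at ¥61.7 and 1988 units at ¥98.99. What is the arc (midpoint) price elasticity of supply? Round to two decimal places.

0.54

ΔQ = 1988 − 1543 = 445; ΔP = 98.99 − 61.7 = 37.29.
Midpoints: P̄ = 80.34, Q̄ = 1765.5.
ε_s = (ΔQ/ΔP)(P̄/Q̄) = (445/37.29)(80.34/1765.5).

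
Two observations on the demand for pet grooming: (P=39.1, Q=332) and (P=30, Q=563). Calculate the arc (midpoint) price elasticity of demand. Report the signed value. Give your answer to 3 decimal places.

-1.960

ΔQ = 563 − 332 = 231; ΔP = 30 − 39.1 = -9.1.
Midpoints: P̄ = 34.55, Q̄ = 447.5.
ε = (ΔQ/ΔP)(P̄/Q̄) = (231/-9.1)(34.55/447.5).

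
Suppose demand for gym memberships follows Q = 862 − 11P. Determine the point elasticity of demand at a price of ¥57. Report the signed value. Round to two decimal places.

-2.67

At P = 57, Q = 235.
dQ/dP = −11.
ε = (dQ/dP)(P/Q) = (-11)(57/235).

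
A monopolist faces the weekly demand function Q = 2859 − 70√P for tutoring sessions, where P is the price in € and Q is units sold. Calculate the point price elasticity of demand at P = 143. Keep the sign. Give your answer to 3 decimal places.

At P = 143, Q = 2021.922.
dQ/dP = −70/(2√P) = -2.927.
ε = (dQ/dP)(P/Q) = (-2.927)(143/2021.922).

-0.207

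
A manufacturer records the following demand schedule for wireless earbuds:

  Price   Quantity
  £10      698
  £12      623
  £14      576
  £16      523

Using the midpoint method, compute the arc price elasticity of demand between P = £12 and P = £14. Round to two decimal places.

At P = 12, Q = 623; at P = 14, Q = 576.
ΔQ = -47, ΔP = 2. Midpoints: P̄ = 13.00, Q̄ = 599.5.
ε = (ΔQ/ΔP)(P̄/Q̄) = (-47/2)(13.00/599.5).

-0.51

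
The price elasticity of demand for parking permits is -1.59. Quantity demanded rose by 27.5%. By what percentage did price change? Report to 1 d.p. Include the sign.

-17.3%

%ΔP ≈ %ΔQ / ε = (27.5%)/(-1.59) = -17.30%.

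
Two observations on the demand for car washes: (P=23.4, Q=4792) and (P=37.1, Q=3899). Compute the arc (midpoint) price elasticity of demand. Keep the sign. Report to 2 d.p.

-0.45

ΔQ = 3899 − 4792 = -893; ΔP = 37.1 − 23.4 = 13.7.
Midpoints: P̄ = 30.25, Q̄ = 4345.5.
ε = (ΔQ/ΔP)(P̄/Q̄) = (-893/13.7)(30.25/4345.5).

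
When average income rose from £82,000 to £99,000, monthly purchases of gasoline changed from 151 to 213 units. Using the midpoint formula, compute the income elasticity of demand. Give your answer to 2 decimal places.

1.81

ΔQ = 62, ΔI = 17000. Midpoints: Ī = 90,500, Q̄ = 182.0.
ε_I = (ΔQ/ΔI)(Ī/Q̄) = (62/17000)(90500/182.0).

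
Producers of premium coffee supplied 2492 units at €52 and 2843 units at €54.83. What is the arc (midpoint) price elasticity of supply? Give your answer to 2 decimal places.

2.48

ΔQ = 2843 − 2492 = 351; ΔP = 54.83 − 52 = 2.83.
Midpoints: P̄ = 53.41, Q̄ = 2667.5.
ε_s = (ΔQ/ΔP)(P̄/Q̄) = (351/2.83)(53.41/2667.5).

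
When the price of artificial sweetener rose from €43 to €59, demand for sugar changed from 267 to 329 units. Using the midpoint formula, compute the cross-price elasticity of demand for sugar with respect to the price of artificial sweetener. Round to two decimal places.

0.66

ΔQ_x = 329 − 267 = 62; ΔP_y = 59 − 43 = 16.
Midpoints: P̄_y = 51.00, Q̄_x = 298.0.
ε_xy = (ΔQ_x/ΔP_y)(P̄_y/Q̄_x) = (62/16)(51.00/298.0).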